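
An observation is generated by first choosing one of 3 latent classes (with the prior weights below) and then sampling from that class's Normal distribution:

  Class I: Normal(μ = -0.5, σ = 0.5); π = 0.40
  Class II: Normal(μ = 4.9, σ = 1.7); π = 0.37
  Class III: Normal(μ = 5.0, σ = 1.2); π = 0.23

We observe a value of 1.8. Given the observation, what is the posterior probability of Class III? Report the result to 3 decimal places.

Posterior ∝ prior × likelihood, so P(k | x) ∝ π_k f_k(x); normalise over all components.
Normal densities:
  p_I = (1/(0.5·√(2π)))·exp(−(1.8−-0.5)²/(2·0.5²)) = 0.797885·exp(-10.58000) = 2.02817e-05
  p_II = (1/(1.7·√(2π)))·exp(−(1.8−4.9)²/(2·1.7²)) = 0.234672·exp(-1.66263) = 0.0445031
  p_III = (1/(1.2·√(2π)))·exp(−(1.8−5.0)²/(2·1.2²)) = 0.332452·exp(-3.55556) = 0.00949666
Prior × likelihood for each component:
  π_I·p_I = 0.40 × 2.02817e-05 = 8.11268e-06
  π_II·p_II = 0.37 × 0.0445031 = 0.0164661
  π_III·p_III = 0.23 × 0.00949666 = 0.00218423
Evidence: 8.11268e-06 + 0.0164661 + 0.00218423 = 0.0186585
P(Class III | x) ≈ 0.117

0.117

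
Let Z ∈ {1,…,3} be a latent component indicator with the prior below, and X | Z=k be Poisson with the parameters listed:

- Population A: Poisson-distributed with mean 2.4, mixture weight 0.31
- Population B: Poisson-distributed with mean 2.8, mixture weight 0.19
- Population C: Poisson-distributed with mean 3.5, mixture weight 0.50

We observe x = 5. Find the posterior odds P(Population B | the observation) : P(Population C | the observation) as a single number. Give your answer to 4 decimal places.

0.2507

Only the two components matter; the odds are (π_i f_i(x)) / (π_j f_j(x)).
Poisson probabilities:
  f_A = 0.0601961
  f_B = 0.0872136
  f_C = 0.132169
Odds = (0.19/0.50) × (0.0872136/0.132169) = 0.38 × 0.659866 ≈ 0.2507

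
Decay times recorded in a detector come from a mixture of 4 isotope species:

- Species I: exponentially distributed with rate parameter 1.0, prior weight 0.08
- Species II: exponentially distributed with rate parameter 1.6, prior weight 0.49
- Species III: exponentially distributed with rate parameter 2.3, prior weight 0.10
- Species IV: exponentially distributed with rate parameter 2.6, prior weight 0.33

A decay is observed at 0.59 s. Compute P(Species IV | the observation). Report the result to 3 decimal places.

0.312

The responsibility of component k is P(Z=k) f_k(x) divided by Σ_j P(Z=j) f_j(x).
Evaluate each component's likelihood at the observed value:
  f_I = 0.554327
  f_II = 0.62251
  f_III = 0.592093
  f_IV = 0.560745
Prior × likelihood for each component:
  P(Z=I)·f_I = 0.08 × 0.554327 = 0.0443462
  P(Z=II)·f_II = 0.49 × 0.62251 = 0.30503
  P(Z=III)·f_III = 0.10 × 0.592093 = 0.0592093
  P(Z=IV)·f_IV = 0.33 × 0.560745 = 0.185046
Evidence: 0.0443462 + 0.30503 + 0.0592093 + 0.185046 = 0.593631
So the posterior for Species IV is 0.185046 / 0.593631 ≈ 0.312.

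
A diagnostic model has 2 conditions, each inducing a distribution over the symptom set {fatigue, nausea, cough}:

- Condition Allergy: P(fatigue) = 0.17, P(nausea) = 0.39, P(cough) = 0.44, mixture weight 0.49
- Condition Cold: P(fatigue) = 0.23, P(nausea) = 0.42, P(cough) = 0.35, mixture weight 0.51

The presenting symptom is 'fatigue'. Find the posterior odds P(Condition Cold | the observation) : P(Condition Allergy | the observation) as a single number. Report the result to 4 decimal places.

1.4082

Posterior odds = (π_i f_i(x)) / (π_j f_j(x)); the normalising sum cancels.
Categorical probabilities:
  p_Allergy = 0.17
  p_Cold = 0.23
Posterior odds = (π_Cold·p_Cold) / (π_Allergy·p_Allergy) = (0.51·0.23) / (0.49·0.17) = 0.1173 / 0.0833 ≈ 1.4082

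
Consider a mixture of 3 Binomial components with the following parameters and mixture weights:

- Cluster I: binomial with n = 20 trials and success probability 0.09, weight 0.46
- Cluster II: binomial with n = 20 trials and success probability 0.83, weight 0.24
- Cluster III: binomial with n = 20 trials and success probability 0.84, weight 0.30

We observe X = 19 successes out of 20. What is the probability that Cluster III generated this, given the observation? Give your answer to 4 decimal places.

0.5963

The responsibility of component k is π_k f_k(x) divided by Σ_j π_j f_j(x).
Component likelihoods at x = 19 successes out of 20:
  f_I = 2.45855e-19
  f_II = 0.0986195
  f_III = 0.116535
Multiply by the mixture weights:
  π_I·f_I = 0.46 × 2.45855e-19 = 1.13093e-19
  π_II·f_II = 0.24 × 0.0986195 = 0.0236687
  π_III·f_III = 0.30 × 0.116535 = 0.0349605
Marginal: 1.13093e-19 + 0.0236687 + 0.0349605 = 0.0586292
Responsibility of Cluster III: 0.0349605 / 0.0586292 ≈ 0.5963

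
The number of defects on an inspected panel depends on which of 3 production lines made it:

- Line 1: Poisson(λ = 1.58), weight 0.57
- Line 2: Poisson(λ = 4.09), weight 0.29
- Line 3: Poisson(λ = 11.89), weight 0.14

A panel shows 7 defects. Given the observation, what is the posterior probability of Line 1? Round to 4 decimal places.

By Bayes' theorem, P(k | x) = P(Z=k) f_k(x) / Σ_j P(Z=j) f_j(x).
Component likelihoods at x = 7 defects:
  L_1 = e^(−1.58)·1.58^7/7! = 0.00100458
  L_2 = e^(−4.09)·4.09^7/7! = 0.063587
  L_3 = e^(−11.89)·11.89^7/7! = 0.0457174
Unnormalised posteriors:
  P(Z=1)·L_1 = 0.57 × 0.00100458 = 0.00057261
  P(Z=2)·L_2 = 0.29 × 0.063587 = 0.0184402
  P(Z=3)·L_3 = 0.14 × 0.0457174 = 0.00640043
Evidence: 0.00057261 + 0.0184402 + 0.00640043 = 0.0254133
P(Line 1 | x) = 0.00057261 / 0.0254133 ≈ 0.0225

0.0225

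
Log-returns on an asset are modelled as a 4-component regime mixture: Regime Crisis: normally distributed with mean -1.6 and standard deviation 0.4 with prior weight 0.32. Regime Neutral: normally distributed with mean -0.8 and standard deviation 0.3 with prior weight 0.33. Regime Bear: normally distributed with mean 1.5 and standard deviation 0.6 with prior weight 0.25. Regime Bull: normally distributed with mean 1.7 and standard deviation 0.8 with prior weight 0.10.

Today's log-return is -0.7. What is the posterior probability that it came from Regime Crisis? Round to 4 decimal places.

0.0575

Posterior ∝ prior × likelihood, so P(k | x) ∝ w_k f_k(x); normalise over all components.
Normal densities:
  f_Crisis = 0.0793491
  f_Neutral = 1.25794
  f_Bear = 0.000800451
  f_Bull = 0.00553981
Prior × likelihood for each component:
  w_Crisis·f_Crisis = 0.32 × 0.0793491 = 0.0253917
  w_Neutral·f_Neutral = 0.33 × 1.25794 = 0.415122
  w_Bear·f_Bear = 0.25 × 0.000800451 = 0.000200113
  w_Bull·f_Bull = 0.10 × 0.00553981 = 0.000553981
Denominator: 0.0253917 + 0.415122 + 0.000200113 + 0.000553981 = 0.441267
P(Regime Crisis | -0.7) = 0.0253917 / 0.441267 ≈ 0.0575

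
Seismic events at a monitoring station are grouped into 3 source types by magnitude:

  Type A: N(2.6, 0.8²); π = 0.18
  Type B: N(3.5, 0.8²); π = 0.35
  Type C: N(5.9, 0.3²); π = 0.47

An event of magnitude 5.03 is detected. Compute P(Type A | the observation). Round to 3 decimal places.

Apply Bayes' rule: the posterior for each component is proportional to its prior times its likelihood at x.
Normal densities:
  p_A = (1/(0.8·√(2π)))·exp(−(5.03−2.6)²/(2·0.8²)) = 0.498678·exp(-4.61320) = 0.00494688
  p_B = (1/(0.8·√(2π)))·exp(−(5.03−3.5)²/(2·0.8²)) = 0.498678·exp(-1.82883) = 0.0800885
  p_C = (1/(0.3·√(2π)))·exp(−(5.03−5.9)²/(2·0.3²)) = 1.329808·exp(-4.20500) = 0.0198418
Prior × likelihood for each component:
  π_A·p_A = 0.18 × 0.00494688 = 0.000890438
  π_B·p_B = 0.35 × 0.0800885 = 0.028031
  π_C·p_C = 0.47 × 0.0198418 = 0.00932563
Sum: 0.000890438 + 0.028031 + 0.00932563 = 0.038247
Responsibility of Type A: 0.000890438 / 0.038247 ≈ 0.023

0.023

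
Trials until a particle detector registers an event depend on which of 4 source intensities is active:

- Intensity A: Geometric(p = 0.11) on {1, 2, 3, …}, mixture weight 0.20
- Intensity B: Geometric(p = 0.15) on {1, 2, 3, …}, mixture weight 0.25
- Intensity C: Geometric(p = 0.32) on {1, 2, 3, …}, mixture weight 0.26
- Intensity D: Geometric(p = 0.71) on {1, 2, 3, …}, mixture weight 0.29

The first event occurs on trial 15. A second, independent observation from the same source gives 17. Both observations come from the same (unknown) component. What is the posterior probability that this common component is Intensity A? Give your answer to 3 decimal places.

By Bayes' theorem, P(k | x) = P(Z=k) f_k(x) / Σ_j P(Z=j) f_j(x).
Since both observations come from the same component, the likelihood for component k is f_k(x₁)·f_k(x₂).
  f_A = [0.0215205] × [0.0170464] = 0.000366848
  f_B = [0.0154155] × [0.0111377] = 0.000171692
  f_C = [0.00144635] × [0.000668794] = 9.67314e-07
  f_D = [2.11266e-08] × [1.77675e-09] = 3.75367e-17
Prior × likelihood for each component:
  P(Z=A)·f_A = 0.20 × 0.000366848 = 7.33695e-05
  P(Z=B)·f_B = 0.25 × 0.000171692 = 4.2923e-05
  P(Z=C)·f_C = 0.26 × 9.67314e-07 = 2.51502e-07
  P(Z=D)·f_D = 0.29 × 3.75367e-17 = 1.08857e-17
Normaliser: 7.33695e-05 + 4.2923e-05 + 2.51502e-07 + 1.08857e-17 = 0.000116544
P(Intensity A | x₁,x₂) = 7.33695e-05 / 0.000116544 ≈ 0.630

0.630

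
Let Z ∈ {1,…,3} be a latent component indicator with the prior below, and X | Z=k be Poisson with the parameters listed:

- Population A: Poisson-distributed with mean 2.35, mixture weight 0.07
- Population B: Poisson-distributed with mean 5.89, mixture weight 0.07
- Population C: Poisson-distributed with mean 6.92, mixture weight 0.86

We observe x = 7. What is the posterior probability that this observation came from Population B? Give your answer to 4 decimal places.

P(component k | x) = π_k·f_k(x) / marginal(x), where marginal(x) = Σ_j π_j·f_j(x).
Poisson probabilities:
  f_A = 0.00748949
  f_B = 0.135015
  f_C = 0.148934
Prior × likelihood for each component:
  π_A·f_A = 0.07 × 0.00748949 = 0.000524265
  π_B·f_B = 0.07 × 0.135015 = 0.00945105
  π_C·f_C = 0.86 × 0.148934 = 0.128083
Marginal: 0.000524265 + 0.00945105 + 0.128083 = 0.138059
P(Population B | x) ≈ 0.0685

0.0685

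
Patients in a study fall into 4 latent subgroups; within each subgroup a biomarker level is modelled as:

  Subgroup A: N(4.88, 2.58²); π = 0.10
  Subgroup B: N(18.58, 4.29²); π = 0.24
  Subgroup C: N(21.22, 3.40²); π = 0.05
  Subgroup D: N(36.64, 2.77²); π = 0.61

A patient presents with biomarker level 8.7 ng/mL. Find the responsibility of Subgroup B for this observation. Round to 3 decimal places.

0.233

The responsibility of component k is π_k f_k(x) divided by Σ_j π_j f_j(x).
Normal densities:
  p_A = 0.0516717
  p_B = 0.00655715
  p_C = 0.000133344
  p_D = 1.16357e-23
Multiply by the mixture weights:
  π_A·p_A = 0.10 × 0.0516717 = 0.00516717
  π_B·p_B = 0.24 × 0.00655715 = 0.00157372
  π_C·p_C = 0.05 × 0.000133344 = 6.66722e-06
  π_D·p_D = 0.61 × 1.16357e-23 = 7.09777e-24
Normaliser: 0.00516717 + 0.00157372 + 6.66722e-06 + 7.09777e-24 = 0.00674755
P(Subgroup B | x) ≈ 0.233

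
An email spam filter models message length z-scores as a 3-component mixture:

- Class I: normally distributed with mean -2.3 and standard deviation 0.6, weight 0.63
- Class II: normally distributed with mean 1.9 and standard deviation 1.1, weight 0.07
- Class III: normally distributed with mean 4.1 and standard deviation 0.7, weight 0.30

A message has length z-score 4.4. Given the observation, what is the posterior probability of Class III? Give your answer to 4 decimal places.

0.9878

The responsibility of component k is π_k f_k(x) divided by Σ_j π_j f_j(x).
Normal densities:
  L_I = 5.56806e-28
  L_II = 0.0274087
  L_III = 0.51991
Multiply by the mixture weights:
  π_I·L_I = 0.63 × 5.56806e-28 = 3.50788e-28
  π_II·L_II = 0.07 × 0.0274087 = 0.00191861
  π_III·L_III = 0.30 × 0.51991 = 0.155973
Evidence: 3.50788e-28 + 0.00191861 + 0.155973 = 0.157891
P(Class III | 4.4) ≈ 0.9878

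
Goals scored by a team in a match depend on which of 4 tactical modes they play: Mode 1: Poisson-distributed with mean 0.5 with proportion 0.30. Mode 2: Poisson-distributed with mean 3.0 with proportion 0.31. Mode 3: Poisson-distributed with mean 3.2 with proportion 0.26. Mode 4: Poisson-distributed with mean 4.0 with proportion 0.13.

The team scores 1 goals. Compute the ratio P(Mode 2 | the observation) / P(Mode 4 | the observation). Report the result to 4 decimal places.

Posterior odds = (P(Z=i) f_i(x)) / (P(Z=j) f_j(x)); the normalising sum cancels.
Evaluate each component's likelihood at the observed value:
  f_1 = e^(−0.5)·0.5^1/1! = 0.303265
  f_2 = e^(−3.0)·3.0^1/1! = 0.149361
  f_3 = e^(−3.2)·3.2^1/1! = 0.130439
  f_4 = e^(−4.0)·4.0^1/1! = 0.0732626
Odds = (0.31/0.13) × (0.149361/0.0732626) = 2.38462 × 2.03871 ≈ 4.8615

4.8615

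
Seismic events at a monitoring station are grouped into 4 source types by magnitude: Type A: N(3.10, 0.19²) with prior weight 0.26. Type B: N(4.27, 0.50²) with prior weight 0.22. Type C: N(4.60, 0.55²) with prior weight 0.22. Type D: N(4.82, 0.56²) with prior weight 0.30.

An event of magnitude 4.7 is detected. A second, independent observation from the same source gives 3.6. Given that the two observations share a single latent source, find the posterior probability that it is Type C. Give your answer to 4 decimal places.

0.2903

Apply Bayes' rule: the posterior for each component is proportional to its prior times its likelihood at x.
Since both observations come from the same component, the likelihood for component k is f_k(x₁)·f_k(x₂).
  L_A = [(1/(0.19·√(2π)))·exp(−(4.7−3.10)²/(2·0.19²)) = 2.099696·exp(-35.45706) = 8.38203e-16] × [0.0658213] = 5.51717e-17
  L_B = [(1/(0.50·√(2π)))·exp(−(4.7−4.27)²/(2·0.50²)) = 0.797885·exp(-0.36980) = 0.551236] × [0.32511] = 0.179213
  L_C = [(1/(0.55·√(2π)))·exp(−(4.7−4.60)²/(2·0.55²)) = 0.725350·exp(-0.01653) = 0.713459] × [0.138901] = 0.0991001
  L_D = [(1/(0.56·√(2π)))·exp(−(4.7−4.82)²/(2·0.56²)) = 0.712397·exp(-0.02296) = 0.696227] × [0.0663901] = 0.0462226
Unnormalised posteriors:
  π_A·L_A = 0.26 × 5.51717e-17 = 1.43446e-17
  π_B·L_B = 0.22 × 0.179213 = 0.0394268
  π_C·L_C = 0.22 × 0.0991001 = 0.021802
  π_D·L_D = 0.30 × 0.0462226 = 0.0138668
Evidence: 1.43446e-17 + 0.0394268 + 0.021802 + 0.0138668 = 0.0750956
Responsibility of Type C: 0.021802 / 0.0750956 ≈ 0.2903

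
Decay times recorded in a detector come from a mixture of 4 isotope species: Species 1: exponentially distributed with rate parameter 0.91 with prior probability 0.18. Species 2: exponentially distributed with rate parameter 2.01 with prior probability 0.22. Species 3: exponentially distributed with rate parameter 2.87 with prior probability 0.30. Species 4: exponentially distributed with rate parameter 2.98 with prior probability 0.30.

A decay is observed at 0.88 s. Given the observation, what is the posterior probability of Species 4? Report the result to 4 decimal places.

Posterior ∝ prior × likelihood, so P(k | x) ∝ π_k f_k(x); normalise over all components.
Component likelihoods at x = 0.88 s:
  p_1 = 0.91·e^(−0.91·0.88) = 0.91·e^(−0.8008) = 0.408562
  p_2 = 2.01·e^(−2.01·0.88) = 2.01·e^(−1.7688) = 0.34278
  p_3 = 2.87·e^(−2.87·0.88) = 2.87·e^(−2.5256) = 0.22963
  p_4 = 2.98·e^(−2.98·0.88) = 2.98·e^(−2.6224) = 0.216432
Weight by the priors:
  π_1·p_1 = 0.18 × 0.408562 = 0.0735412
  π_2·p_2 = 0.22 × 0.34278 = 0.0754117
  π_3·p_3 = 0.30 × 0.22963 = 0.0688889
  π_4·p_4 = 0.30 × 0.216432 = 0.0649297
Normaliser: 0.0735412 + 0.0754117 + 0.0688889 + 0.0649297 = 0.282772
P(Species 4 | x) ≈ 0.2296

0.2296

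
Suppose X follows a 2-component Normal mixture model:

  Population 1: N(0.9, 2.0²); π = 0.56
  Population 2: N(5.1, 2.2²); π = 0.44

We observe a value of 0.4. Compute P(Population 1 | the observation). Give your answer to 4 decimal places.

By Bayes' theorem, P(k | x) = π_k f_k(x) / Σ_j π_j f_j(x).
Normal densities:
  L_1 = 0.193334
  L_2 = 0.0185104
Weight by the priors:
  π_1·L_1 = 0.56 × 0.193334 = 0.108267
  π_2·L_2 = 0.44 × 0.0185104 = 0.00814459
Sum: 0.108267 + 0.00814459 = 0.116412
So the posterior for Population 1 is 0.108267 / 0.116412 ≈ 0.9300.

0.9300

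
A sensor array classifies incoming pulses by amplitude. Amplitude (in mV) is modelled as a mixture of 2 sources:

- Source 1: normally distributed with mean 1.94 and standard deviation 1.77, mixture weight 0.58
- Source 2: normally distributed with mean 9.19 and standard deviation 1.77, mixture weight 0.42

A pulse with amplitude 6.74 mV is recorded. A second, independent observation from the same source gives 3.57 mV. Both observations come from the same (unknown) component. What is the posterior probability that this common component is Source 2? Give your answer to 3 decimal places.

By Bayes' theorem, P(k | x) = P(Z=k) f_k(x) / Σ_j P(Z=j) f_j(x).
Since both observations come from the same component, the likelihood for component k is f_k(x₁)·f_k(x₂).
  f_1 = [0.00570152] × [0.147497] = 0.000840955
  f_2 = [0.0864753] × [0.00145802] = 0.000126082
Prior × likelihood for each component:
  P(Z=1)·f_1 = 0.58 × 0.000840955 = 0.000487754
  P(Z=2)·f_2 = 0.42 × 0.000126082 = 5.29546e-05
Marginal: 0.000487754 + 5.29546e-05 = 0.000540708
So the posterior for Source 2 is 5.29546e-05 / 0.000540708 ≈ 0.098.

0.098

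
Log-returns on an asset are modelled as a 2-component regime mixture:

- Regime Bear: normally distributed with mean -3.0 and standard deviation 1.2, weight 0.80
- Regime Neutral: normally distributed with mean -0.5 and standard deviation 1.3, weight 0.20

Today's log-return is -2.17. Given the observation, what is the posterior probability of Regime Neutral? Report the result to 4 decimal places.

Apply Bayes' rule: the posterior for each component is proportional to its prior times its likelihood at x.
Normal densities:
  f_Bear = (1/(1.2·√(2π)))·exp(−(-2.17−-3.0)²/(2·1.2²)) = 0.332452·exp(-0.23920) = 0.261725
  f_Neutral = (1/(1.3·√(2π)))·exp(−(-2.17−-0.5)²/(2·1.3²)) = 0.306879·exp(-0.82512) = 0.134469
Weight by the priors:
  π_Bear·f_Bear = 0.80 × 0.261725 = 0.20938
  π_Neutral·f_Neutral = 0.20 × 0.134469 = 0.0268938
Marginal: 0.20938 + 0.0268938 = 0.236274
So the posterior for Regime Neutral is 0.0268938 / 0.236274 ≈ 0.1138.

0.1138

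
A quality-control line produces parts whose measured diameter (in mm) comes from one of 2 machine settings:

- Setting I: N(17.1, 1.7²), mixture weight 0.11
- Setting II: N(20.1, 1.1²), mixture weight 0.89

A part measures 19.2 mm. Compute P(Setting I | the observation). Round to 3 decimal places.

Apply Bayes' rule: the posterior for each component is proportional to its prior times its likelihood at x.
Evaluate each component's likelihood at the observed value:
  f_I = (1/(1.7·√(2π)))·exp(−(19.2−17.1)²/(2·1.7²)) = 0.234672·exp(-0.76298) = 0.109422
  f_II = (1/(1.1·√(2π)))·exp(−(19.2−20.1)²/(2·1.1²)) = 0.362675·exp(-0.33471) = 0.25951
Unnormalised posteriors:
  w_I·f_I = 0.11 × 0.109422 = 0.0120364
  w_II·f_II = 0.89 × 0.25951 = 0.230964
Marginal: 0.0120364 + 0.230964 = 0.243
So the posterior for Setting I is 0.0120364 / 0.243 ≈ 0.050.

0.050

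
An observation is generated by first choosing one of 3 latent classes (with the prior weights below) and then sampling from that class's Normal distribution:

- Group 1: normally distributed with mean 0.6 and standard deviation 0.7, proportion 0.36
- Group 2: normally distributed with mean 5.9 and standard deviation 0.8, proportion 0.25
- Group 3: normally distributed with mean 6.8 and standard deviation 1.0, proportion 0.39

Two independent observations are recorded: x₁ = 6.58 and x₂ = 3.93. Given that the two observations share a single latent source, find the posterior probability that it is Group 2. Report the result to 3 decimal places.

0.679

P(component k | x) = π_k·f_k(x) / marginal(x), where marginal(x) = Σ_j π_j·f_j(x).
Since both observations come from the same component, the likelihood for component k is f_k(x₁)·f_k(x₂).
  f_1 = [8.09688e-17] × [6.94515e-06] = 5.6234e-22
  f_2 = [0.347481] × [0.0240469] = 0.00835585
  f_3 = [0.389404] × [0.00649068] = 0.00252749
Unnormalised posteriors:
  π_1·f_1 = 0.36 × 5.6234e-22 = 2.02442e-22
  π_2·f_2 = 0.25 × 0.00835585 = 0.00208896
  π_3·f_3 = 0.39 × 0.00252749 = 0.000985723
Denominator: 2.02442e-22 + 0.00208896 + 0.000985723 = 0.00307469
P(Group 2 | x₁, x₂) ≈ 0.679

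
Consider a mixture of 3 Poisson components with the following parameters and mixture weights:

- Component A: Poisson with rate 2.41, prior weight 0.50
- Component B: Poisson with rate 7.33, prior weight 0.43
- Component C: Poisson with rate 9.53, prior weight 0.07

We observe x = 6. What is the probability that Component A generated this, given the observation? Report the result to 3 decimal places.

0.156

The responsibility of component k is P(Z=k) f_k(x) divided by Σ_j P(Z=j) f_j(x).
Poisson probabilities:
  L_A = e^(−2.41)·2.41^6/6! = 0.0244411
  L_B = e^(−7.33)·7.33^6/6! = 0.141225
  L_C = e^(−9.53)·9.53^6/6! = 0.0755785
Unnormalised posteriors:
  P(Z=A)·L_A = 0.50 × 0.0244411 = 0.0122205
  P(Z=B)·L_B = 0.43 × 0.141225 = 0.0607269
  P(Z=C)·L_C = 0.07 × 0.0755785 = 0.0052905
Denominator: 0.0122205 + 0.0607269 + 0.0052905 = 0.0782379
P(Component A | data) = 0.0122205 / 0.0782379 ≈ 0.156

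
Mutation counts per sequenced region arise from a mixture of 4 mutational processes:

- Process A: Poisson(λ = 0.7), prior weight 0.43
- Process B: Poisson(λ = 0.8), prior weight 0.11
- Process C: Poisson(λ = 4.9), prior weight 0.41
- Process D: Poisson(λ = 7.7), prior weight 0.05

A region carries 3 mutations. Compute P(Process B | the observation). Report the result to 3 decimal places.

The responsibility of component k is π_k f_k(x) divided by Σ_j π_j f_j(x).
Component likelihoods at x = 3 mutations:
  L_A = e^(−0.7)·0.7^3/3! = 0.0283881
  L_B = e^(−0.8)·0.8^3/3! = 0.0383427
  L_C = e^(−4.9)·4.9^3/3! = 0.146014
  L_D = e^(−7.7)·7.7^3/3! = 0.0344551
Weight by the priors:
  π_A·L_A = 0.43 × 0.0283881 = 0.0122069
  π_B·L_B = 0.11 × 0.0383427 = 0.0042177
  π_C·L_C = 0.41 × 0.146014 = 0.0598657
  π_D·L_D = 0.05 × 0.0344551 = 0.00172275
Marginal: 0.0122069 + 0.0042177 + 0.0598657 + 0.00172275 = 0.078013
P(Process B | data) ≈ 0.054

0.054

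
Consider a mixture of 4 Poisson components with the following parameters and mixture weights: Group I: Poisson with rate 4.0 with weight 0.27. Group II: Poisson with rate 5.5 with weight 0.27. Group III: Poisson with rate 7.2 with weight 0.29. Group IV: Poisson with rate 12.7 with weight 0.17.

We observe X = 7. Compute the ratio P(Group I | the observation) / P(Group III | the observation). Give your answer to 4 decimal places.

0.3731

Since P(k|x) ∝ P(Z=k) f_k(x), the posterior odds are P(Z=i) f_i(x) / (P(Z=j) f_j(x)).
Evaluate each component's likelihood at the observed value:
  f_I = 0.0595404
  f_II = 0.123449
  f_III = 0.148586
  f_IV = 0.0322593
Odds = (0.27/0.29) × (0.0595404/0.148586) = 0.931034 × 0.400714 ≈ 0.3731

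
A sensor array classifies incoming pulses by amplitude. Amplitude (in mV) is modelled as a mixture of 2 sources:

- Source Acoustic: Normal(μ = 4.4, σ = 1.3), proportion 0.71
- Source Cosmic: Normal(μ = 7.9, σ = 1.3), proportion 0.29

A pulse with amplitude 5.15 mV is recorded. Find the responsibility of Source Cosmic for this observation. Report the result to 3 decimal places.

0.049

Posterior ∝ prior × likelihood, so P(k | x) ∝ π_k f_k(x); normalise over all components.
Normal densities:
  f_Acoustic = (1/(1.3·√(2π)))·exp(−(5.15−4.4)²/(2·1.3²)) = 0.306879·exp(-0.16642) = 0.259831
  f_Cosmic = (1/(1.3·√(2π)))·exp(−(5.15−7.9)²/(2·1.3²)) = 0.306879·exp(-2.23743) = 0.032754
Multiply by the mixture weights:
  π_Acoustic·f_Acoustic = 0.71 × 0.259831 = 0.18448
  π_Cosmic·f_Cosmic = 0.29 × 0.032754 = 0.00949867
Normaliser: 0.18448 + 0.00949867 = 0.193979
P(Source Cosmic | data) = 0.00949867 / 0.193979 ≈ 0.049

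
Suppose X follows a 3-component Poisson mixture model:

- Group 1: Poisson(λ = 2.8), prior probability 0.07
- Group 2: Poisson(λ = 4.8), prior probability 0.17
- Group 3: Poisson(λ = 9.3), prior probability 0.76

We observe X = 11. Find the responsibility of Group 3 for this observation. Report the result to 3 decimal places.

0.986

Posterior ∝ prior × likelihood, so P(k | x) ∝ π_k f_k(x); normalise over all components.
Component likelihoods at x = 11:
  f_1 = 0.000126345
  f_2 = 0.00642517
  f_3 = 0.10309
Prior × likelihood for each component:
  π_1·f_1 = 0.07 × 0.000126345 = 8.84415e-06
  π_2·f_2 = 0.17 × 0.00642517 = 0.00109228
  π_3·f_3 = 0.76 × 0.10309 = 0.0783487
Marginal: 8.84415e-06 + 0.00109228 + 0.0783487 = 0.0794498
So the posterior for Group 3 is 0.0783487 / 0.0794498 ≈ 0.986.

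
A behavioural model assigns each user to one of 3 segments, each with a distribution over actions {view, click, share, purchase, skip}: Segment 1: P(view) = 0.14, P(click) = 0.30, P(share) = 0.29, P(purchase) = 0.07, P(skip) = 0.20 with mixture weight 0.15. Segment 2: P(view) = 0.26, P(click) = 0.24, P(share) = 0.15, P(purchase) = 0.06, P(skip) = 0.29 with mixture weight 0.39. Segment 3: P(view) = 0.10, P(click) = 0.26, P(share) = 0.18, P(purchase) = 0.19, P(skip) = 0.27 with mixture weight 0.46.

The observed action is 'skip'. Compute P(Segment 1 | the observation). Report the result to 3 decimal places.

Apply Bayes' rule: the posterior for each component is proportional to its prior times its likelihood at x.
Categorical probabilities:
  L_1 = P(skip | comp) = 0.20
  L_2 = P(skip | comp) = 0.29
  L_3 = P(skip | comp) = 0.27
Prior × likelihood for each component:
  w_1·L_1 = 0.15 × 0.2 = 0.03
  w_2·L_2 = 0.39 × 0.29 = 0.1131
  w_3·L_3 = 0.46 × 0.27 = 0.1242
Marginal: 0.03 + 0.1131 + 0.1242 = 0.2673
P(Segment 1 | x) ≈ 0.112

0.112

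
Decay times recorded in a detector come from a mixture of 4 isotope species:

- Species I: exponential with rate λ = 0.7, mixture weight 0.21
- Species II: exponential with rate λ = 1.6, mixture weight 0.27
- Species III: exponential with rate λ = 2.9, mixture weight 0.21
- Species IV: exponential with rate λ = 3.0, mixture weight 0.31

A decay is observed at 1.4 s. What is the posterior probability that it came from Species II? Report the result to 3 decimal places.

0.366

P(component k | x) = π_k·f_k(x) / marginal(x), where marginal(x) = Σ_j π_j·f_j(x).
Component likelihoods at x = 1.4 s:
  f_I = 0.262718
  f_II = 0.170334
  f_III = 0.0500222
  f_IV = 0.0449867
Multiply by the mixture weights:
  π_I·f_I = 0.21 × 0.262718 = 0.0551707
  π_II·f_II = 0.27 × 0.170334 = 0.0459901
  π_III·f_III = 0.21 × 0.0500222 = 0.0105047
  π_IV·f_IV = 0.31 × 0.0449867 = 0.0139459
Normaliser: 0.0551707 + 0.0459901 + 0.0105047 + 0.0139459 = 0.125611
P(Species II | x) = 0.0459901 / 0.125611 ≈ 0.366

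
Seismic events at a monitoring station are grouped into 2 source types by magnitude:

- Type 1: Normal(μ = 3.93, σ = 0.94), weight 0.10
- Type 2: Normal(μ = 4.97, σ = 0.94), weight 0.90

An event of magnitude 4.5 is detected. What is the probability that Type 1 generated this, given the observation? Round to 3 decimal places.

Posterior ∝ prior × likelihood, so P(k | x) ∝ π_k f_k(x); normalise over all components.
Component likelihoods at x = 4.5:
  f_1 = 0.353132
  f_2 = 0.374538
Unnormalised posteriors:
  π_1·f_1 = 0.10 × 0.353132 = 0.0353132
  π_2·f_2 = 0.90 × 0.374538 = 0.337084
Denominator: 0.0353132 + 0.337084 = 0.372397
P(Type 1 | x) ≈ 0.095

0.095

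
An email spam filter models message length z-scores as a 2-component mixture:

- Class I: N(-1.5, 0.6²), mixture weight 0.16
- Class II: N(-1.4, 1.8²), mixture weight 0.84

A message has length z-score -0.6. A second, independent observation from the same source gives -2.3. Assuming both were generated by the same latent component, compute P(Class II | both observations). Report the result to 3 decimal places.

0.777

P(component k | x) = w_k·f_k(x) / marginal(x), where marginal(x) = Σ_j w_j·f_j(x).
Since both observations come from the same component, the likelihood for component k is f_k(x₁)·f_k(x₂).
  f_I = [0.215863] × [0.27335] = 0.0590061
  f_II = [0.200791] × [0.195592] = 0.0392731
Prior × likelihood for each component:
  w_I·f_I = 0.16 × 0.0590061 = 0.00944097
  w_II·f_II = 0.84 × 0.0392731 = 0.0329894
Normaliser: 0.00944097 + 0.0329894 = 0.0424304
P(Class II | data) = 0.0329894 / 0.0424304 ≈ 0.777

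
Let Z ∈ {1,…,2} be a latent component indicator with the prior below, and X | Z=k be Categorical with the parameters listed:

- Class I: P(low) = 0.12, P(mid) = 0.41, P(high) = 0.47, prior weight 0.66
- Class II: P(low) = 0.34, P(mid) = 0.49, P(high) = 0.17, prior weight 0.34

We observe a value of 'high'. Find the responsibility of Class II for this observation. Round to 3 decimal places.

Apply Bayes' rule: the posterior for each component is proportional to its prior times its likelihood at x.
Component likelihoods at x = 'high':
  L_I = P(high | comp) = 0.47
  L_II = P(high | comp) = 0.17
Prior × likelihood for each component:
  P(Z=I)·L_I = 0.66 × 0.47 = 0.3102
  P(Z=II)·L_II = 0.34 × 0.17 = 0.0578
Denominator: 0.3102 + 0.0578 = 0.368
Responsibility of Class II: 0.0578 / 0.368 ≈ 0.157

0.157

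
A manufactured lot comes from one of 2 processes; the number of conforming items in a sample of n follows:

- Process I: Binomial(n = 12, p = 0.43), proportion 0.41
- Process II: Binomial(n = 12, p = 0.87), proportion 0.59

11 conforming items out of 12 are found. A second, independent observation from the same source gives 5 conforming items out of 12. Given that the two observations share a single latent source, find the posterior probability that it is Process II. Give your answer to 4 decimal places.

P(component k | x) = P(Z=k)·f_k(x) / marginal(x), where marginal(x) = Σ_j P(Z=j)·f_j(x).
Since both observations come from the same component, the likelihood for component k is f_k(x₁)·f_k(x₂).
  f_I = [C(12,11)·0.43^11·0.57^1 = 12·9.29294e-05·0.57 = 0.000635637] × [0.22761] = 0.000144677
  f_II = [C(12,11)·0.87^11·0.13^1 = 12·0.216128·0.13 = 0.33716] × [0.000247699] = 8.35144e-05
Multiply by the mixture weights:
  P(Z=I)·f_I = 0.41 × 0.000144677 = 5.93177e-05
  P(Z=II)·f_II = 0.59 × 8.35144e-05 = 4.92735e-05
Sum: 5.93177e-05 + 4.92735e-05 = 0.000108591
Responsibility of Process II: 4.92735e-05 / 0.000108591 ≈ 0.4538

0.4538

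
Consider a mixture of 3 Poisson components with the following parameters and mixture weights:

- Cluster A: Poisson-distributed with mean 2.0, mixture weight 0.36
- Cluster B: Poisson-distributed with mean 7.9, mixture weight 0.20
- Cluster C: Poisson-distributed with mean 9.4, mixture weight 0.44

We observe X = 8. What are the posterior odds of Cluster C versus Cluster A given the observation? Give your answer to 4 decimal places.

177.8910

Only the two components matter; the odds are (w_i f_i(x)) / (w_j f_j(x)).
Evaluate each component's likelihood at the observed value:
  L_A = 0.000859272
  L_B = 0.139499
  L_C = 0.125065
Posterior odds = (w_C·L_C) / (w_A·L_A) = (0.44·0.125065) / (0.36·0.000859272) = 0.0550284 / 0.000309338 ≈ 177.8910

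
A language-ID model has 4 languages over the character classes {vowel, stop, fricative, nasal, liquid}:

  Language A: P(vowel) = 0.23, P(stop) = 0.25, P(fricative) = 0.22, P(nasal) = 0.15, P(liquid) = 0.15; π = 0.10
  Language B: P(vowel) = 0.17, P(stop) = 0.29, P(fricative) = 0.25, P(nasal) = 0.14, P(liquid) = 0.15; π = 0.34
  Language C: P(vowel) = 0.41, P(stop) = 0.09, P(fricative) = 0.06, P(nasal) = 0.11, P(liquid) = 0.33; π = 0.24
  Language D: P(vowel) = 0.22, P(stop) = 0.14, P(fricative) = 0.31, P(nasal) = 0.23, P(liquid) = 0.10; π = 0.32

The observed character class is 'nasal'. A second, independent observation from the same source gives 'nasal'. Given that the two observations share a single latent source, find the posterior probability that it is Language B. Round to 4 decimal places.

0.2318

Apply Bayes' rule: the posterior for each component is proportional to its prior times its likelihood at x.
Since both observations come from the same component, the likelihood for component k is f_k(x₁)·f_k(x₂).
  L_A = [P(nasal | comp) = 0.15] × [0.15] = 0.0225
  L_B = [P(nasal | comp) = 0.14] × [0.14] = 0.0196
  L_C = [P(nasal | comp) = 0.11] × [0.11] = 0.0121
  L_D = [P(nasal | comp) = 0.23] × [0.23] = 0.0529
Weight by the priors:
  w_A·L_A = 0.10 × 0.0225 = 0.00225
  w_B·L_B = 0.34 × 0.0196 = 0.006664
  w_C·L_C = 0.24 × 0.0121 = 0.002904
  w_D·L_D = 0.32 × 0.0529 = 0.016928
Marginal: 0.00225 + 0.006664 + 0.002904 + 0.016928 = 0.028746
Responsibility of Language B: 0.006664 / 0.028746 ≈ 0.2318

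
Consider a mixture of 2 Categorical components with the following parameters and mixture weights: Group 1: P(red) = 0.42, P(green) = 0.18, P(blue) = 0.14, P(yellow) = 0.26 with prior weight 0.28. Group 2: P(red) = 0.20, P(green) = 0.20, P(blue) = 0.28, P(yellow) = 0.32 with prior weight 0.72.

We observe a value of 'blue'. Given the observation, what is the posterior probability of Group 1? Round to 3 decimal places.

The responsibility of component k is P(Z=k) f_k(x) divided by Σ_j P(Z=j) f_j(x).
Evaluate each component's likelihood at the observed value:
  f_1 = P(blue | comp) = 0.14
  f_2 = P(blue | comp) = 0.28
Prior × likelihood for each component:
  P(Z=1)·f_1 = 0.28 × 0.14 = 0.0392
  P(Z=2)·f_2 = 0.72 × 0.28 = 0.2016
Marginal: 0.0392 + 0.2016 = 0.2408
P(Group 1 | the observation) ≈ 0.163

0.163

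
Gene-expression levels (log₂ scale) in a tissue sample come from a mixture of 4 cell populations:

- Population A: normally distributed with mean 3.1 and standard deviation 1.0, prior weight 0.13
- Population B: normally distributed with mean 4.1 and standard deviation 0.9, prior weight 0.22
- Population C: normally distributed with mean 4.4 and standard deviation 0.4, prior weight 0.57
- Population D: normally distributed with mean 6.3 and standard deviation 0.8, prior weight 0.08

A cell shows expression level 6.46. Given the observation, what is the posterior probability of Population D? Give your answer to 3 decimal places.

0.922

The responsibility of component k is P(Z=k) f_k(x) divided by Σ_j P(Z=j) f_j(x).
Component likelihoods at x = 6.46:
  f_A = 0.0014106
  f_B = 0.0142414
  f_C = 1.73605e-06
  f_D = 0.488803
Weight by the priors:
  P(Z=A)·f_A = 0.13 × 0.0014106 = 0.000183378
  P(Z=B)·f_B = 0.22 × 0.0142414 = 0.00313311
  P(Z=C)·f_C = 0.57 × 1.73605e-06 = 9.89549e-07
  P(Z=D)·f_D = 0.08 × 0.488803 = 0.0391043
Marginal: 0.000183378 + 0.00313311 + 9.89549e-07 + 0.0391043 = 0.0424217
P(Population D | 6.46) = 0.0391043 / 0.0424217 ≈ 0.922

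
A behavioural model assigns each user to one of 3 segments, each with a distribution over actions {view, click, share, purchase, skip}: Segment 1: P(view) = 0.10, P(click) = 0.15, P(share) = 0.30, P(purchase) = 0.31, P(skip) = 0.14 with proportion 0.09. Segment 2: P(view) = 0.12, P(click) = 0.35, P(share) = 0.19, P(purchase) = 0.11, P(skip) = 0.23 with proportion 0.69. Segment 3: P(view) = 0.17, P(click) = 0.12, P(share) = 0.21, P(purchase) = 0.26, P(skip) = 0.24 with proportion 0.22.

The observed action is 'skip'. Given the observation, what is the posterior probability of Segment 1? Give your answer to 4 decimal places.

0.0562

Posterior ∝ prior × likelihood, so P(k | x) ∝ w_k f_k(x); normalise over all components.
Evaluate each component's likelihood at the observed value:
  f_1 = P(skip | comp) = 0.14
  f_2 = P(skip | comp) = 0.23
  f_3 = P(skip | comp) = 0.24
Prior × likelihood for each component:
  w_1·f_1 = 0.09 × 0.14 = 0.0126
  w_2·f_2 = 0.69 × 0.23 = 0.1587
  w_3·f_3 = 0.22 × 0.24 = 0.0528
Marginal: 0.0126 + 0.1587 + 0.0528 = 0.2241
P(Segment 1 | the observation) = 0.0126 / 0.2241 ≈ 0.0562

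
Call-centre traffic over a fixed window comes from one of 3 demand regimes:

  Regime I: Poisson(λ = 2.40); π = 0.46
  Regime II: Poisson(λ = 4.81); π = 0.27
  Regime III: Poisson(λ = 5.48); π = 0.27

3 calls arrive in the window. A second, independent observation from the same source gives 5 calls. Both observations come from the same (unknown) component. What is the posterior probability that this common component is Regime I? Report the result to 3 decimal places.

0.318

Posterior ∝ prior × likelihood, so P(k | x) ∝ π_k f_k(x); normalise over all components.
Since both observations come from the same component, the likelihood for component k is f_k(x₁)·f_k(x₂).
  f_I = [0.209014] × [0.0601961] = 0.0125818
  f_II = [0.151122] × [0.174819] = 0.0264189
  f_III = [0.114355] × [0.171707] = 0.0196356
Multiply by the mixture weights:
  π_I·f_I = 0.46 × 0.0125818 = 0.00578764
  π_II·f_II = 0.27 × 0.0264189 = 0.00713311
  π_III·f_III = 0.27 × 0.0196356 = 0.00530162
Normaliser: 0.00578764 + 0.00713311 + 0.00530162 = 0.0182224
Responsibility of Regime I: 0.00578764 / 0.0182224 ≈ 0.318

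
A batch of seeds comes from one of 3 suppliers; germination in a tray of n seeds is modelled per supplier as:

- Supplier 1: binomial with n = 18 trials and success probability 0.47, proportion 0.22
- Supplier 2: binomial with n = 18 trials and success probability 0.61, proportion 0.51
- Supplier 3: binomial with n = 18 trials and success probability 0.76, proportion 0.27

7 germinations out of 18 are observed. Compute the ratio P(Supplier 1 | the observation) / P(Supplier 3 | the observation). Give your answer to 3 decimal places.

171.696

Only the two components matter; the odds are (π_i f_i(x)) / (π_j f_j(x)).
Binomial probabilities:
  f_1 = C(18,7)·0.47^7·0.53^11 = 31824·0.00506623·0.000926904 = 0.149443
  f_2 = C(18,7)·0.61^7·0.39^11 = 31824·0.0314274·3.17476e-05 = 0.0317522
  f_3 = C(18,7)·0.76^7·0.24^11 = 31824·0.146452·1.52168e-07 = 0.000709208
Posterior odds = (π_1·f_1) / (π_3·f_3) = (0.22·0.149443) / (0.27·0.000709208) = 0.0328774 / 0.000191486 ≈ 171.696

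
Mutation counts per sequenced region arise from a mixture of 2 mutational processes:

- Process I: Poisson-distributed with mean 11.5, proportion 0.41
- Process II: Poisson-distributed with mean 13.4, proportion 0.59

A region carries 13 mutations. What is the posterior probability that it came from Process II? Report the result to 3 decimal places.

0.611

Apply Bayes' rule: the posterior for each component is proportional to its prior times its likelihood at x.
Component likelihoods at x = 13 mutations:
  p_I = 0.100093
  p_II = 0.109279
Multiply by the mixture weights:
  P(Z=I)·p_I = 0.41 × 0.100093 = 0.0410383
  P(Z=II)·p_II = 0.59 × 0.109279 = 0.0644745
Denominator: 0.0410383 + 0.0644745 = 0.105513
P(Process II | 13 mutations) = 0.0644745 / 0.105513 ≈ 0.611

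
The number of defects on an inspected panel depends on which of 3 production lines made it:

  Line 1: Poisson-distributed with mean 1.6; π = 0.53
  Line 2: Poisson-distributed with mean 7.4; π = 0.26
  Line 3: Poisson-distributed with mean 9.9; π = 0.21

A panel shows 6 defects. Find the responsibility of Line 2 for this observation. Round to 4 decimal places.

0.6902

P(component k | x) = w_k·f_k(x) / marginal(x), where marginal(x) = Σ_j w_j·f_j(x).
Poisson probabilities:
  p_1 = 0.00470453
  p_2 = 0.139405
  p_3 = 0.065609
Weight by the priors:
  w_1·p_1 = 0.53 × 0.00470453 = 0.0024934
  w_2·p_2 = 0.26 × 0.139405 = 0.0362453
  w_3·p_3 = 0.21 × 0.065609 = 0.0137779
Sum: 0.0024934 + 0.0362453 + 0.0137779 = 0.0525166
P(Line 2 | 6 defects) ≈ 0.6902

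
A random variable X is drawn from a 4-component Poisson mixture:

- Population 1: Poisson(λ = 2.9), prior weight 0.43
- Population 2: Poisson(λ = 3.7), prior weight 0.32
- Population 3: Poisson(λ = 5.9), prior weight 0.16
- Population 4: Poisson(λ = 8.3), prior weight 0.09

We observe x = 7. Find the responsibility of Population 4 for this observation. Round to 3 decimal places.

The responsibility of component k is π_k f_k(x) divided by Σ_j π_j f_j(x).
Component likelihoods at x = 7:
  f_1 = e^(−2.9)·2.9^7/7! = 0.0188322
  f_2 = e^(−3.7)·3.7^7/7! = 0.0465685
  f_3 = e^(−5.9)·5.9^7/7! = 0.135268
  f_4 = e^(−8.3)·8.3^7/7! = 0.133805
Weight by the priors:
  π_1·f_1 = 0.43 × 0.0188322 = 0.00809785
  π_2·f_2 = 0.32 × 0.0465685 = 0.0149019
  π_3·f_3 = 0.16 × 0.135268 = 0.0216429
  π_4·f_4 = 0.09 × 0.133805 = 0.0120424
Sum: 0.00809785 + 0.0149019 + 0.0216429 + 0.0120424 = 0.0566851
So the posterior for Population 4 is 0.0120424 / 0.0566851 ≈ 0.212.

0.212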